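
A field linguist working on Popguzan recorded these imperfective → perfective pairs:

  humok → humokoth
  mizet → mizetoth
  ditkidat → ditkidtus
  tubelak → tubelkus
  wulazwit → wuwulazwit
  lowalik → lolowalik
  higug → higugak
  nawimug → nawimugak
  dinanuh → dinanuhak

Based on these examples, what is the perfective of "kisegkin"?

mizet and ditkidat both end in -t yet inflect differently (mizetoth, ditkidtus), so the final letter is not what conditions the rule; the last vowel is.
"kisegkin" has last vowel 'i'. The stems whose last vowel is 'i' (wulazwit → wuwulazwit, lowalik → lolowalik) repeat the first consonant+vowel as a prefix.
So kisegkin → kikisegkin.

kikisegkin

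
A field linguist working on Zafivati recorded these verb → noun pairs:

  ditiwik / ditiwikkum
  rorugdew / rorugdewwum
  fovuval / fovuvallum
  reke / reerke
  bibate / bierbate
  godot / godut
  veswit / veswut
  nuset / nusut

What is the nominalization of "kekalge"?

nuset and bibate both have last vowel 'e' yet inflect differently (nusut, bierbate), so the last vowel is not what conditions the rule; the final letter is.
"kekalge" ends in -e. The stems ending in -e (bibate → bierbate, reke → reerke) insert -er- after the first vowel.
The other patterns: stems ending in -t change the last vowel to 'u'; stems ending in -k, -l or -w double the final consonant and add -um.
So kekalge → keerkalge.

keerkalge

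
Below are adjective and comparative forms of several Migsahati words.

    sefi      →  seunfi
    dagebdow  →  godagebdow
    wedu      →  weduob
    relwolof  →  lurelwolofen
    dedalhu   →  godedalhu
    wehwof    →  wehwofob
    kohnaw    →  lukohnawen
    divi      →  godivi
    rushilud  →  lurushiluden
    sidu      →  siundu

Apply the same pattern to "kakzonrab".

kohnaw and dagebdow both end in -w yet inflect differently (lukohnawen, godagebdow), so the final letter is not what conditions the rule; the first letter is.
"kakzonrab" begins with k-. The one such stem in the data (kohnaw → lukohnawen) adds lu- … -en around the stem, so the same rule applies.
So kakzonrab → lukakzonraben.

lukakzonraben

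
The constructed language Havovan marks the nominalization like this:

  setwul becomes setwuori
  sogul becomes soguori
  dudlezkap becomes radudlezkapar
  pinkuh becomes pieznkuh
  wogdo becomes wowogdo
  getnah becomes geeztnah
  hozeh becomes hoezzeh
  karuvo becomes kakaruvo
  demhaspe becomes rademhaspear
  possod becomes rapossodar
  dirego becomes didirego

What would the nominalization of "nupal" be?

setwul and pinkuh both have last vowel 'u' yet inflect differently (setwuori, pieznkuh), so the last vowel is not what conditions the rule; the final letter is.
"nupal" ends in -l. The stems ending in -l (setwul → setwuori, sogul → soguori) drop the final letter and add -ori.
So nupal → nupaori.

nupaori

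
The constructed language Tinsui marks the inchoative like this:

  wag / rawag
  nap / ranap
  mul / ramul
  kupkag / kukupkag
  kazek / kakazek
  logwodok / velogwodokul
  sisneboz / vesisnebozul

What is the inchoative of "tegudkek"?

vetegudkekul

"tegudkek" has 3 vowels. The stems with 3 vowels (logwodok → velogwodokul, sisneboz → vesisnebozul) add ve- … -ul around the stem.
The other patterns: stems with 1 vowel add the prefix ra-; stems with 2 vowels repeat the first consonant+vowel as a prefix.
So tegudkek → vetegudkekul.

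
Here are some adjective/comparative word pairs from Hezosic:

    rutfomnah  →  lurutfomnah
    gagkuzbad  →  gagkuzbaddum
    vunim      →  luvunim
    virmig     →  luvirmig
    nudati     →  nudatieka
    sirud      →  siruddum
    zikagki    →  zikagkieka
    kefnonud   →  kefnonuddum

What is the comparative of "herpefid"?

gagkuzbad and rutfomnah both have last vowel 'a' yet inflect differently (gagkuzbaddum, lurutfomnah), so the last vowel is not what conditions the rule; the final letter is.
"herpefid" ends in -d. The stems ending in -d (sirud → siruddum, gagkuzbad → gagkuzbaddum, kefnonud → kefnonuddum) double the final consonant and add -um.
The other patterns: stems ending in -i add -eka; stems ending in -g, -h or -m add the prefix lu-.
So herpefid → herpefiddum.

herpefiddum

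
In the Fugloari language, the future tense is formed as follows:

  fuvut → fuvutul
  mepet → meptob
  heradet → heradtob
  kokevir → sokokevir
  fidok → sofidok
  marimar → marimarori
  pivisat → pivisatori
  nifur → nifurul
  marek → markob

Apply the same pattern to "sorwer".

sorwrob

fuvut and heradet both end in -t yet inflect differently (fuvutul, heradtob), so the final letter is not what conditions the rule; the last vowel is.
"sorwer" has last vowel 'e'. The stems whose last vowel is 'e' (marek → markob, heradet → heradtob, mepet → meptob) delete the last vowel and add -ob.
The other patterns: stems whose last vowel is 'u' add -ul; stems whose last vowel is 'a' add -ori; stems whose last vowel is 'i' or 'o' add the prefix so-.
So sorwer → sorwrob.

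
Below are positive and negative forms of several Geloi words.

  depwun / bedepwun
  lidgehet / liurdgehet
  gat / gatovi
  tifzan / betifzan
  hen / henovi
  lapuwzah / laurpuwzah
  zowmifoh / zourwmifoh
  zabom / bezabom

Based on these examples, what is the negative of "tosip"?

betosip

hen and tifzan both end in -n yet inflect differently (henovi, betifzan), so the final letter is not what conditions the rule; the number of vowels is.
"tosip" has 2 vowels. The stems with 2 vowels (tifzan → betifzan, depwun → bedepwun, zabom → bezabom) add the prefix be-.
The other patterns: stems with 1 vowel add -ovi; stems with 3 vowels insert -ur- after the first vowel.
So tosip → betosip.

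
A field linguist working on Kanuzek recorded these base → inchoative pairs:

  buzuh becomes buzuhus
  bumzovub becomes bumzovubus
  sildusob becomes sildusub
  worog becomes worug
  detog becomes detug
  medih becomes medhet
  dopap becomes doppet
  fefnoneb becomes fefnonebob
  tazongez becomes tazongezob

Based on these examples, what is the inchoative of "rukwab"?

rukwbet

bumzovub and sildusob both end in -b yet inflect differently (bumzovubus, sildusub), so the final letter is not what conditions the rule; the last vowel is.
"rukwab" has last vowel 'a'. The one such stem in the data (dopap → doppet) deletes the last vowel and adds -et (as does medih), so the same rule applies.
The other patterns: stems whose last vowel is 'u' add -us; stems whose last vowel is 'o' change the last vowel to 'u'; stems whose last vowel is 'e' add -ob.
So rukwab → rukwbet.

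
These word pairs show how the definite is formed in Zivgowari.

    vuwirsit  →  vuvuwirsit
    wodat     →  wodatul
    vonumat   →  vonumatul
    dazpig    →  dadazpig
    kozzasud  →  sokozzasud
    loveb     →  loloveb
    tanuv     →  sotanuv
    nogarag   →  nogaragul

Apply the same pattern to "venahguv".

"venahguv" has last vowel 'u'. The stems whose last vowel is 'u' (tanuv → sotanuv, kozzasud → sokozzasud) add the prefix so-.
So venahguv → sovenahguv.

sovenahguv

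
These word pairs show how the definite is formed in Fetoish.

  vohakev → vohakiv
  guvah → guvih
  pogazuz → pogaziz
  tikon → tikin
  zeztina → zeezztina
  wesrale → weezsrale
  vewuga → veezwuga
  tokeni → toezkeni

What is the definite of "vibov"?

"vibov" ends in a consonant. The stems ending in a consonant (vohakev → vohakiv, guvah → guvih, pogazuz → pogaziz) change the last vowel to 'i'.
So vibov → vibiv.

vibiv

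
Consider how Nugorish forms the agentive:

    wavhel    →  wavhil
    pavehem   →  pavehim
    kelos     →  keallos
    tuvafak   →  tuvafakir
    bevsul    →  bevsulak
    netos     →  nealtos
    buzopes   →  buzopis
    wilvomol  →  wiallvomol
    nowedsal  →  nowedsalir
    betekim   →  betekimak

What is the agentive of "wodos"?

woaldos

"wodos" has last vowel 'o'. The stems whose last vowel is 'o' (netos → nealtos, wilvomol → wiallvomol, kelos → keallos) insert -al- after the first vowel.
The other patterns: stems whose last vowel is 'a' add -ir; stems whose last vowel is 'i' or 'u' add -ak; stems whose last vowel is 'e' change the last vowel to 'i'.
So wodos → woaldos.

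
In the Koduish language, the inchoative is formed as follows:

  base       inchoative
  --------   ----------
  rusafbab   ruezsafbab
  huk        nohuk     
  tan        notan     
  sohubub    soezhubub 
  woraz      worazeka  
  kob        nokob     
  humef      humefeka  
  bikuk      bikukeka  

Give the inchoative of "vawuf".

huk and bikuk both end in -k yet inflect differently (nohuk, bikukeka), so the final letter is not what conditions the rule; the number of vowels is.
"vawuf" has 2 vowels. The stems with 2 vowels (woraz → worazeka, bikuk → bikukeka, humef → humefeka) add -eka.
The other patterns: stems with 1 vowel add the prefix no-; stems with 3 vowels insert -ez- after the first vowel.
So vawuf → vawufeka.

vawufeka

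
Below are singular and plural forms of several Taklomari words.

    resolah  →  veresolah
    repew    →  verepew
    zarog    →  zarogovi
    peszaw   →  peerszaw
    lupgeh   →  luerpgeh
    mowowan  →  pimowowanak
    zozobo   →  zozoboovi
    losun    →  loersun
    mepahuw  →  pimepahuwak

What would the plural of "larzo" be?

laerrzo

repew and mepahuw both end in -w yet inflect differently (verepew, pimepahuwak), so the final letter is not what conditions the rule; the first letter is.
"larzo" begins with l-. The stems beginning with l- (lupgeh → luerpgeh, losun → loersun) insert -er- after the first vowel.
So larzo → laerrzo.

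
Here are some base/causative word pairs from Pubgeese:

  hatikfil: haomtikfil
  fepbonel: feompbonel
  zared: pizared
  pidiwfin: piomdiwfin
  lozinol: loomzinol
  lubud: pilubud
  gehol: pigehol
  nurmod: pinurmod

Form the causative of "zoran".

hatikfil and gehol both end in -l yet inflect differently (haomtikfil, pigehol), so the final letter is not what conditions the rule; the number of vowels is.
"zoran" has 2 vowels. The stems with 2 vowels (gehol → pigehol, zared → pizared, nurmod → pinurmod) add the prefix pi-.
The other pattern: stems with 3 vowels insert -om- after the first vowel.
So zoran → pizoran.

pizoran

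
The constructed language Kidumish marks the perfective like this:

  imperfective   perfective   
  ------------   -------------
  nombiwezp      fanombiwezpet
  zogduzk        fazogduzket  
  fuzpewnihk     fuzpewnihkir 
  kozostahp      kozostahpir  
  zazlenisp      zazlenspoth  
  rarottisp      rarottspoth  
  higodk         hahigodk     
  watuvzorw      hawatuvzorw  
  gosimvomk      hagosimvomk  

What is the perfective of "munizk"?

zogduzk and fuzpewnihk both end in -k yet inflect differently (fazogduzket, fuzpewnihkir), so the final letter is not what conditions the rule; the second-to-last letter is.
"munizk" has second-to-last letter 'z'. The stems whose second-to-last letter is 'z' (nombiwezp → fanombiwezpet, zogduzk → fazogduzket) add fa- … -et around the stem.
The other patterns: stems whose second-to-last letter is 'h' add -ir; stems whose second-to-last letter is 's' delete the last vowel and add -oth; stems whose second-to-last letter is 'd', 'm' or 'r' add the prefix ha-.
So munizk → famunizket.

famunizket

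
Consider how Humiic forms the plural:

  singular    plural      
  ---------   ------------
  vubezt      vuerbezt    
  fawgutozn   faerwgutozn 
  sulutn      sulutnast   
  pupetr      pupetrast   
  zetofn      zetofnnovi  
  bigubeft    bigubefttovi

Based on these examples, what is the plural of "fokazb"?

fawgutozn and sulutn both end in -n yet inflect differently (faerwgutozn, sulutnast), so the final letter is not what conditions the rule; the second-to-last letter is.
"fokazb" has second-to-last letter 'z'. The stems whose second-to-last letter is 'z' (vubezt → vuerbezt, fawgutozn → faerwgutozn) insert -er- after the first vowel.
So fokazb → foerkazb.

foerkazb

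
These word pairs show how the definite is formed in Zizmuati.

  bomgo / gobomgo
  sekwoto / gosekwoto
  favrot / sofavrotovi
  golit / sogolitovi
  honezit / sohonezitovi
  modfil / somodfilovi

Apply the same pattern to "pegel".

sopegelovi

"pegel" ends in -l. The one such stem in the data (modfil → somodfilovi) adds so- … -ovi around the stem, so the same rule applies.
So pegel → sopegelovi.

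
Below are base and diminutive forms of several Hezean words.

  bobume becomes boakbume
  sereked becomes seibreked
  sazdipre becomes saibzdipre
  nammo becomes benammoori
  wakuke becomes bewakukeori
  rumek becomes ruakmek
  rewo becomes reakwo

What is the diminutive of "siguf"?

bobume and sazdipre both end in -e yet inflect differently (boakbume, saibzdipre), so the final letter is not what conditions the rule; the first letter is.
"siguf" begins with s-. The stems beginning with s- (sereked → seibreked, sazdipre → saibzdipre) insert -ib- after the first vowel.
So siguf → siibguf.

siibguf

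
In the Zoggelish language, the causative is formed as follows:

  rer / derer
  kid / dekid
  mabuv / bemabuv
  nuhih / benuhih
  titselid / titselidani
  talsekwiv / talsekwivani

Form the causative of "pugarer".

kid and titselid both end in -d yet inflect differently (dekid, titselidani), so the final letter is not what conditions the rule; the number of vowels is.
"pugarer" has 3 vowels. The stems with 3 vowels (titselid → titselidani, talsekwiv → talsekwivani) add -ani.
The other patterns: stems with 1 vowel add the prefix de-; stems with 2 vowels add the prefix be-.
So pugarer → pugarerani.

pugarerani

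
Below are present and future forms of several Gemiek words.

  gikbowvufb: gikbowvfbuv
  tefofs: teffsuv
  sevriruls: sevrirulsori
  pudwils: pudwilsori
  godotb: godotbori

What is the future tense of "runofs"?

tefofs and sevriruls both end in -s yet inflect differently (teffsuv, sevrirulsori), so the final letter is not what conditions the rule; the second-to-last letter is.
"runofs" has second-to-last letter 'f'. The stems whose second-to-last letter is 'f' (gikbowvufb → gikbowvfbuv, tefofs → teffsuv) delete the last vowel and add -uv.
The other pattern: stems whose second-to-last letter is 'l' or 't' add -ori.
So runofs → runfsuv.

runfsuv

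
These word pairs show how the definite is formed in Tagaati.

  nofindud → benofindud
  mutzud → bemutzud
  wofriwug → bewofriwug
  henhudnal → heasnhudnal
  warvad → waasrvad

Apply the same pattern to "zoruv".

bezoruv

"zoruv" has last vowel 'u'. The stems whose last vowel is 'u' (nofindud → benofindud, mutzud → bemutzud, wofriwug → bewofriwug) add the prefix be-.
The other pattern: stems whose last vowel is 'a' insert -as- after the first vowel.
So zoruv → bezoruv.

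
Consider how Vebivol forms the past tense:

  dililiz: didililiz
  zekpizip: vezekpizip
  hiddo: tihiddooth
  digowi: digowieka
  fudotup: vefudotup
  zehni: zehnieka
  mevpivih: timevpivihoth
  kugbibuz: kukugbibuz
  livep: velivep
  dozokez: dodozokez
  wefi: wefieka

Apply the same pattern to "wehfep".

digowi and zekpizip both have last vowel 'i' yet inflect differently (digowieka, vezekpizip), so the last vowel is not what conditions the rule; the final letter is.
"wehfep" ends in -p. The stems ending in -p (livep → velivep, fudotup → vefudotup, zekpizip → vezekpizip) add the prefix ve-.
The other patterns: stems ending in -i add -eka; stems ending in -z repeat the first consonant+vowel as a prefix; stems ending in -h or -o add ti- … -oth around the stem.
So wehfep → vewehfep.

vewehfep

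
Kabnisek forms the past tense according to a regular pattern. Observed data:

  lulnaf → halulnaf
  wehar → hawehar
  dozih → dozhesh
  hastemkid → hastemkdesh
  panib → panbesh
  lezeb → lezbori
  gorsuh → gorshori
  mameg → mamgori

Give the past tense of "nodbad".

panib and lezeb both end in -b yet inflect differently (panbesh, lezbori), so the final letter is not what conditions the rule; the last vowel is.
"nodbad" has last vowel 'a'. The stems whose last vowel is 'a' (lulnaf → halulnaf, wehar → hawehar) add the prefix ha-.
The other patterns: stems whose last vowel is 'i' delete the last vowel and add -esh; stems whose last vowel is 'e' or 'u' delete the last vowel and add -ori.
So nodbad → hanodbad.

hanodbad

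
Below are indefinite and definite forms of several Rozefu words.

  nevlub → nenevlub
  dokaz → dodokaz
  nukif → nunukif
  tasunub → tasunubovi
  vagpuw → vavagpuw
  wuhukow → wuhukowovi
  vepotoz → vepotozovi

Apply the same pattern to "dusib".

dudusib

nevlub and tasunub both end in -b yet inflect differently (nenevlub, tasunubovi), so the final letter is not what conditions the rule; the number of vowels is.
"dusib" has 2 vowels. The stems with 2 vowels (nevlub → nenevlub, dokaz → dodokaz, vagpuw → vavagpuw) repeat the first consonant+vowel as a prefix.
So dusib → dudusib.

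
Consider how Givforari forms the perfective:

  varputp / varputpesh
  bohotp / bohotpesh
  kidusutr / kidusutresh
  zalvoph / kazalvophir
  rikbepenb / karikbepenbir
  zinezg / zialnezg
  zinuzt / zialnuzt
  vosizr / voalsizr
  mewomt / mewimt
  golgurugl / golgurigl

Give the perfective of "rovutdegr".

rovutdigr

kidusutr and vosizr both end in -r yet inflect differently (kidusutresh, voalsizr), so the final letter is not what conditions the rule; the second-to-last letter is.
"rovutdegr" has second-to-last letter 'g'. The one such stem in the data (golgurugl → golgurigl) changes the last vowel to 'i' (as does mewomt), so the same rule applies.
The other patterns: stems whose second-to-last letter is 't' add -esh; stems whose second-to-last letter is 'n' or 'p' add ka- … -ir around the stem; stems whose second-to-last letter is 'z' insert -al- after the first vowel.
So rovutdegr → rovutdigr.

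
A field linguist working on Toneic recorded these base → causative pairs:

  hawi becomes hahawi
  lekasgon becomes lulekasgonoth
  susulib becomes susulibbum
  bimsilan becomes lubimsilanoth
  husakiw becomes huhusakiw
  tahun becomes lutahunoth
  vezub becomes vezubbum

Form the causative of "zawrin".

"zawrin" ends in -n. The stems ending in -n (lekasgon → lulekasgonoth, tahun → lutahunoth, bimsilan → lubimsilanoth) add lu- … -oth around the stem.
So zawrin → luzawrinoth.

luzawrinoth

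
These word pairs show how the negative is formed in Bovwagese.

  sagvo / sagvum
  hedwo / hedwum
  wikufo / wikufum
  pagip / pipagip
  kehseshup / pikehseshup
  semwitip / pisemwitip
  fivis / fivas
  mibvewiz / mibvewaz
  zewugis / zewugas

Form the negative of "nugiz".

nugaz

pagip and fivis both have last vowel 'i' yet inflect differently (pipagip, fivas), so the last vowel is not what conditions the rule; the final letter is.
"nugiz" ends in -z. The one such stem in the data (mibvewiz → mibvewaz) changes the last vowel to 'a' (as do fivis, zewugis), so the same rule applies.
So nugiz → nugaz.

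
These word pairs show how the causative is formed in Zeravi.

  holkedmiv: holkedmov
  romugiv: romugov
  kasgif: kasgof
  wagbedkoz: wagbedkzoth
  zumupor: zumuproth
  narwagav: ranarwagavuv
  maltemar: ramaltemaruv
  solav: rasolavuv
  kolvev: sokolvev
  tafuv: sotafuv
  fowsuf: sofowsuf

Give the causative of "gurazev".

sogurazev

"gurazev" has last vowel 'e'. The one such stem in the data (kolvev → sokolvev) adds the prefix so-, so the same rule applies.
The other patterns: stems whose last vowel is 'i' change the last vowel to 'o'; stems whose last vowel is 'o' delete the last vowel and add -oth; stems whose last vowel is 'a' add ra- … -uv around the stem.
So gurazev → sogurazev.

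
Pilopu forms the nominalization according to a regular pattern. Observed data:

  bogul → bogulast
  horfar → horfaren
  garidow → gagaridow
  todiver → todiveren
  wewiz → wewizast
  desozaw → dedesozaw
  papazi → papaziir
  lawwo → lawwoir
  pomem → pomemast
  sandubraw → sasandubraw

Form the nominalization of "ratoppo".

horfar and sandubraw both have last vowel 'a' yet inflect differently (horfaren, sasandubraw), so the last vowel is not what conditions the rule; the final letter is.
"ratoppo" ends in -o. The one such stem in the data (lawwo → lawwoir) adds -ir, so the same rule applies.
The other patterns: stems ending in -r add -en; stems ending in -w repeat the first consonant+vowel as a prefix; stems ending in -l, -m or -z add -ast.
So ratoppo → ratoppoir.

ratoppoir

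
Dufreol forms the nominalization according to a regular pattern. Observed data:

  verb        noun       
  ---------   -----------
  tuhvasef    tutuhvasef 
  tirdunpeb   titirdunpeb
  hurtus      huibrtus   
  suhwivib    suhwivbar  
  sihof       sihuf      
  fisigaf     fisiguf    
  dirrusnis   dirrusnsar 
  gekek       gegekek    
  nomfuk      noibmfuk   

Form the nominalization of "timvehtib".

timvehtbar

nomfuk and gekek both end in -k yet inflect differently (noibmfuk, gegekek), so the final letter is not what conditions the rule; the last vowel is.
"timvehtib" has last vowel 'i'. The stems whose last vowel is 'i' (dirrusnis → dirrusnsar, suhwivib → suhwivbar) delete the last vowel and add -ar.
The other patterns: stems whose last vowel is 'u' insert -ib- after the first vowel; stems whose last vowel is 'a' or 'o' change the last vowel to 'u'; stems whose last vowel is 'e' repeat the first consonant+vowel as a prefix.
So timvehtib → timvehtbar.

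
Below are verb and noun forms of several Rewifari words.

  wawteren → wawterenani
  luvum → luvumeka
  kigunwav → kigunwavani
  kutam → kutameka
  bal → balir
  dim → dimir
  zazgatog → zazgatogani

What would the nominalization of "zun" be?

"zun" has 1 vowel. The stems with 1 vowel (dim → dimir, bal → balir) add -ir.
So zun → zunir.

zunir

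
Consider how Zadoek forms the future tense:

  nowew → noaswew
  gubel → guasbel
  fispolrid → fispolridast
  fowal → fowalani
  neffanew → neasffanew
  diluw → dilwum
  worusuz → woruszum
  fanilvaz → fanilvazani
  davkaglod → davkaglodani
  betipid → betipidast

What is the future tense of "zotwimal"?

fowal and gubel both end in -l yet inflect differently (fowalani, guasbel), so the final letter is not what conditions the rule; the last vowel is.
"zotwimal" has last vowel 'a'. The stems whose last vowel is 'a' (fanilvaz → fanilvazani, fowal → fowalani) add -ani.
So zotwimal → zotwimalani.

zotwimalani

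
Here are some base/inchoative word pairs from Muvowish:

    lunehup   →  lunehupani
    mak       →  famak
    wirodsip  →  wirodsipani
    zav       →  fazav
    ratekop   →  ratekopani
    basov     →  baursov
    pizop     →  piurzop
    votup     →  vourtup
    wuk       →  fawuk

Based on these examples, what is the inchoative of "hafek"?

haurfek

zav and basov both end in -v yet inflect differently (fazav, baursov), so the final letter is not what conditions the rule; the number of vowels is.
"hafek" has 2 vowels. The stems with 2 vowels (votup → vourtup, basov → baursov, pizop → piurzop) insert -ur- after the first vowel.
The other patterns: stems with 1 vowel add the prefix fa-; stems with 3 vowels add -ani.
So hafek → haurfek.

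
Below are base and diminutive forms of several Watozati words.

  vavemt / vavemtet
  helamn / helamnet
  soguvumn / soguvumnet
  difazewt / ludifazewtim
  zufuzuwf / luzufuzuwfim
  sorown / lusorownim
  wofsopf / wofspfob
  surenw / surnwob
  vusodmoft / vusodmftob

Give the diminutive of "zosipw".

zospwob

vavemt and difazewt both end in -t yet inflect differently (vavemtet, ludifazewtim), so the final letter is not what conditions the rule; the second-to-last letter is.
"zosipw" has second-to-last letter 'p'. The one such stem in the data (wofsopf → wofspfob) deletes the last vowel and adds -ob (as do surenw, vusodmoft), so the same rule applies.
The other patterns: stems whose second-to-last letter is 'm' add -et; stems whose second-to-last letter is 'w' add lu- … -im around the stem.
So zosipw → zospwob.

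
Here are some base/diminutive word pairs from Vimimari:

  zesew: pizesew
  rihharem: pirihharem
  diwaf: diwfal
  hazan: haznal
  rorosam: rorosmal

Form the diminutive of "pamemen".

pipamemen

rihharem and rorosam both end in -m yet inflect differently (pirihharem, rorosmal), so the final letter is not what conditions the rule; the last vowel is.
"pamemen" has last vowel 'e'. The stems whose last vowel is 'e' (zesew → pizesew, rihharem → pirihharem) add the prefix pi-.
The other pattern: stems whose last vowel is 'a' delete the last vowel and add -al.
So pamemen → pipamemen.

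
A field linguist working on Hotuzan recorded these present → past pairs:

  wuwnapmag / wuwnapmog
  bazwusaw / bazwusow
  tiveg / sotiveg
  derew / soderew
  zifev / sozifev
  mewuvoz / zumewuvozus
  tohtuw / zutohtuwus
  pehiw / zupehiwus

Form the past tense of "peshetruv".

wuwnapmag and tiveg both end in -g yet inflect differently (wuwnapmog, sotiveg), so the final letter is not what conditions the rule; the last vowel is.
"peshetruv" has last vowel 'u'. The one such stem in the data (tohtuw → zutohtuwus) adds zu- … -us around the stem, so the same rule applies.
The other patterns: stems whose last vowel is 'a' change the last vowel to 'o'; stems whose last vowel is 'e' add the prefix so-.
So peshetruv → zupeshetruvus.

zupeshetruvus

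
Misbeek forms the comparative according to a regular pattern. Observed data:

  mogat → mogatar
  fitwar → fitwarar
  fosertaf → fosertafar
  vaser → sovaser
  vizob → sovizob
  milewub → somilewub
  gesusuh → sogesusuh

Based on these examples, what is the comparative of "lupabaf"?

lupabafar

fitwar and vaser both end in -r yet inflect differently (fitwarar, sovaser), so the final letter is not what conditions the rule; the last vowel is.
"lupabaf" has last vowel 'a'. The stems whose last vowel is 'a' (mogat → mogatar, fitwar → fitwarar, fosertaf → fosertafar) add -ar.
So lupabaf → lupabafar.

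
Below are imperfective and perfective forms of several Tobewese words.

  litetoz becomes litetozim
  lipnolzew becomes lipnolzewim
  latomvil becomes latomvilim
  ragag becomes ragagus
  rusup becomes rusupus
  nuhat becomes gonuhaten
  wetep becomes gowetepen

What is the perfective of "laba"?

labaim

rusup and wetep both end in -p yet inflect differently (rusupus, gowetepen), so the final letter is not what conditions the rule; the first letter is.
"laba" begins with l-. The stems beginning with l- (litetoz → litetozim, lipnolzew → lipnolzewim, latomvil → latomvilim) add -im.
So laba → labaim.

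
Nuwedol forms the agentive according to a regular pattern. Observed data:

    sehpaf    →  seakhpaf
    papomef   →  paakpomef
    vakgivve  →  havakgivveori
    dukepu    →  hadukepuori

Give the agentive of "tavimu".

"tavimu" ends in a vowel. The stems ending in a vowel (vakgivve → havakgivveori, dukepu → hadukepuori) add ha- … -ori around the stem.
The other pattern: stems ending in a consonant insert -ak- after the first vowel.
So tavimu → hatavimuori.

hatavimuori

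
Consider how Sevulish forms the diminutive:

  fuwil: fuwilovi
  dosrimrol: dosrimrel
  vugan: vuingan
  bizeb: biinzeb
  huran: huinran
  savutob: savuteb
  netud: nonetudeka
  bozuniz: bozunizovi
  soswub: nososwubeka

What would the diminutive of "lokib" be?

"lokib" has last vowel 'i'. The stems whose last vowel is 'i' (bozuniz → bozunizovi, fuwil → fuwilovi) add -ovi.
The other patterns: stems whose last vowel is 'o' change the last vowel to 'e'; stems whose last vowel is 'u' add no- … -eka around the stem; stems whose last vowel is 'a' or 'e' insert -in- after the first vowel.
So lokib → lokibovi.

lokibovi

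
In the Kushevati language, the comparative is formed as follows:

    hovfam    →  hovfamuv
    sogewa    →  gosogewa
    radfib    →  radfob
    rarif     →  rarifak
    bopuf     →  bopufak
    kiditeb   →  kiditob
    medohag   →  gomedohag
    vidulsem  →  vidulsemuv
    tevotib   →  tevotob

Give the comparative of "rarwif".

rarwifak

"rarwif" ends in -f. The stems ending in -f (rarif → rarifak, bopuf → bopufak) add -ak.
So rarwif → rarwifak.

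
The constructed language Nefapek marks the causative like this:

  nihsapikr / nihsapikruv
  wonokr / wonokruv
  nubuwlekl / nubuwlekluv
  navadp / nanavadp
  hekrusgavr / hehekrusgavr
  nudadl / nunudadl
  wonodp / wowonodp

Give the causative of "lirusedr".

lilirusedr

nihsapikr and hekrusgavr both end in -r yet inflect differently (nihsapikruv, hehekrusgavr), so the final letter is not what conditions the rule; the second-to-last letter is.
"lirusedr" has second-to-last letter 'd'. The stems whose second-to-last letter is 'd' (navadp → nanavadp, nudadl → nunudadl, wonodp → wowonodp) repeat the first consonant+vowel as a prefix.
So lirusedr → lilirusedr.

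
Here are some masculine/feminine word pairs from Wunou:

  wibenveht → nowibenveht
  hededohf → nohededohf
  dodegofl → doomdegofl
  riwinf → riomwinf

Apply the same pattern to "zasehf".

nozasehf

hededohf and riwinf both end in -f yet inflect differently (nohededohf, riomwinf), so the final letter is not what conditions the rule; the second-to-last letter is.
"zasehf" has second-to-last letter 'h'. The stems whose second-to-last letter is 'h' (wibenveht → nowibenveht, hededohf → nohededohf) add the prefix no-.
The other pattern: stems whose second-to-last letter is 'f' or 'n' insert -om- after the first vowel.
So zasehf → nozasehf.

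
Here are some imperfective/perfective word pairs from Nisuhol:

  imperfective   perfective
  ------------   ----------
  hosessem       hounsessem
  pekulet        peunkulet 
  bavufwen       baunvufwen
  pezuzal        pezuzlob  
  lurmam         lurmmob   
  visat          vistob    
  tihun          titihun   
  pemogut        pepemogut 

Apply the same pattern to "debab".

debbob

hosessem and lurmam both end in -m yet inflect differently (hounsessem, lurmmob), so the final letter is not what conditions the rule; the last vowel is.
"debab" has last vowel 'a'. The stems whose last vowel is 'a' (pezuzal → pezuzlob, lurmam → lurmmob, visat → vistob) delete the last vowel and add -ob.
The other patterns: stems whose last vowel is 'e' insert -un- after the first vowel; stems whose last vowel is 'u' repeat the first consonant+vowel as a prefix.
So debab → debbob.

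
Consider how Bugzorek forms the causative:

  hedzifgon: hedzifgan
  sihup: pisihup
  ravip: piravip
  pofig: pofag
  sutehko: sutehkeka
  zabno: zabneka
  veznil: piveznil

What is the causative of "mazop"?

"mazop" ends in -p. The stems ending in -p (ravip → piravip, sihup → pisihup) add the prefix pi-.
So mazop → pimazop.

pimazop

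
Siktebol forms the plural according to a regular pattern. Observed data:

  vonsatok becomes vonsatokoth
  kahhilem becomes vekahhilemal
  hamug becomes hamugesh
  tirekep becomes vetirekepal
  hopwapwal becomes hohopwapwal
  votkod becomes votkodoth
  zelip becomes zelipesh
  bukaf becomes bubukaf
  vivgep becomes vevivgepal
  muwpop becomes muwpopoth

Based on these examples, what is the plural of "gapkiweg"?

vegapkiwegal

"gapkiweg" has last vowel 'e'. The stems whose last vowel is 'e' (tirekep → vetirekepal, vivgep → vevivgepal, kahhilem → vekahhilemal) add ve- … -al around the stem.
So gapkiweg → vegapkiwegal.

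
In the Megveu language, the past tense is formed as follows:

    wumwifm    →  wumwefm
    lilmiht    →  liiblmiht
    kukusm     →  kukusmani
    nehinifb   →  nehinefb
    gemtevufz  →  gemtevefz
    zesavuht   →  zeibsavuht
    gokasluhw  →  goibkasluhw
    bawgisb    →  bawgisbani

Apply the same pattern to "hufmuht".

huibfmuht

"hufmuht" has second-to-last letter 'h'. The stems whose second-to-last letter is 'h' (lilmiht → liiblmiht, zesavuht → zeibsavuht, gokasluhw → goibkasluhw) insert -ib- after the first vowel.
So hufmuht → huibfmuht.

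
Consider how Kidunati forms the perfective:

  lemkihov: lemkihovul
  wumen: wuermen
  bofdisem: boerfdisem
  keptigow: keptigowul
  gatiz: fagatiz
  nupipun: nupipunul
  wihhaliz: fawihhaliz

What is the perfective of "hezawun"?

wumen and nupipun both end in -n yet inflect differently (wuermen, nupipunul), so the final letter is not what conditions the rule; the last vowel is.
"hezawun" has last vowel 'u'. The one such stem in the data (nupipun → nupipunul) adds -ul, so the same rule applies.
The other patterns: stems whose last vowel is 'e' insert -er- after the first vowel; stems whose last vowel is 'i' add the prefix fa-.
So hezawun → hezawunul.

hezawunul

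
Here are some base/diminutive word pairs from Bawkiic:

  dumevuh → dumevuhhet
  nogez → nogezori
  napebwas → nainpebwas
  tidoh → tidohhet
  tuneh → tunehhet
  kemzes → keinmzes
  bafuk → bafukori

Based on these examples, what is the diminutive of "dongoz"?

dongozori

dumevuh and bafuk both have last vowel 'u' yet inflect differently (dumevuhhet, bafukori), so the last vowel is not what conditions the rule; the final letter is.
"dongoz" ends in -z. The one such stem in the data (nogez → nogezori) adds -ori, so the same rule applies.
The other patterns: stems ending in -h double the final consonant and add -et; stems ending in -s insert -in- after the first vowel.
So dongoz → dongozori.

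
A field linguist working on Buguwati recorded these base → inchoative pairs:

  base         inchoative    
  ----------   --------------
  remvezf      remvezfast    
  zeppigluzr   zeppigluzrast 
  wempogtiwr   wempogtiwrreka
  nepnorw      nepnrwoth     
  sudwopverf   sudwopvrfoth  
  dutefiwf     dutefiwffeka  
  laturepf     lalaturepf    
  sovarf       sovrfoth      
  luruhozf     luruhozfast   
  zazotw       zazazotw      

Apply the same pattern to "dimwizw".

dimwizwast

"dimwizw" has second-to-last letter 'z'. The stems whose second-to-last letter is 'z' (zeppigluzr → zeppigluzrast, remvezf → remvezfast, luruhozf → luruhozfast) add -ast.
So dimwizw → dimwizwast.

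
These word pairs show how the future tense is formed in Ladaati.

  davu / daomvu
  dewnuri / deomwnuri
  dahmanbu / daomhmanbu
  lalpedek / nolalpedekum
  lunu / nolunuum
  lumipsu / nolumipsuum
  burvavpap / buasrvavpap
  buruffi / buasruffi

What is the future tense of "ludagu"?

davu and lunu both end in -u yet inflect differently (daomvu, nolunuum), so the final letter is not what conditions the rule; the first letter is.
"ludagu" begins with l-. The stems beginning with l- (lalpedek → nolalpedekum, lunu → nolunuum, lumipsu → nolumipsuum) add no- … -um around the stem.
The other patterns: stems beginning with d- insert -om- after the first vowel; stems beginning with b- insert -as- after the first vowel.
So ludagu → noludaguum.

noludaguum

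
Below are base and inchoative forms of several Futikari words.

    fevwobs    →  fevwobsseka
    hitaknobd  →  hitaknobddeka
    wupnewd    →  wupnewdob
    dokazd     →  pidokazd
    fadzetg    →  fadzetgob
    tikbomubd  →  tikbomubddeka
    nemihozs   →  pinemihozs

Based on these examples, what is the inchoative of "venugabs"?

wupnewd and hitaknobd both end in -d yet inflect differently (wupnewdob, hitaknobddeka), so the final letter is not what conditions the rule; the second-to-last letter is.
"venugabs" has second-to-last letter 'b'. The stems whose second-to-last letter is 'b' (fevwobs → fevwobsseka, hitaknobd → hitaknobddeka, tikbomubd → tikbomubddeka) double the final consonant and add -eka.
So venugabs → venugabsseka.

venugabsseka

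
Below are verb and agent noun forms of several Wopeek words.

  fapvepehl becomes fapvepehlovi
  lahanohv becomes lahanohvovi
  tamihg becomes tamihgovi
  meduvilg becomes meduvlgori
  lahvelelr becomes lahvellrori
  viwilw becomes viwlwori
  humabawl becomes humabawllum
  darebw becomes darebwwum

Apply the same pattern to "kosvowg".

tamihg and meduvilg both end in -g yet inflect differently (tamihgovi, meduvlgori), so the final letter is not what conditions the rule; the second-to-last letter is.
"kosvowg" has second-to-last letter 'w'. The one such stem in the data (humabawl → humabawllum) doubles the final consonant and adds -um (as does darebw), so the same rule applies.
The other patterns: stems whose second-to-last letter is 'h' add -ovi; stems whose second-to-last letter is 'l' delete the last vowel and add -ori.
So kosvowg → kosvowggum.

kosvowggum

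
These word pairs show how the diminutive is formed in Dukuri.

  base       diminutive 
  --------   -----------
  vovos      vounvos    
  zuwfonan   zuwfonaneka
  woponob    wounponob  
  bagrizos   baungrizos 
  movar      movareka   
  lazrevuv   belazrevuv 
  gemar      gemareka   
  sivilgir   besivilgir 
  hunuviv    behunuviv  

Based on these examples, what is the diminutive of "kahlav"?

movar and sivilgir both end in -r yet inflect differently (movareka, besivilgir), so the final letter is not what conditions the rule; the last vowel is.
"kahlav" has last vowel 'a'. The stems whose last vowel is 'a' (movar → movareka, zuwfonan → zuwfonaneka, gemar → gemareka) add -eka.
The other patterns: stems whose last vowel is 'o' insert -un- after the first vowel; stems whose last vowel is 'i' or 'u' add the prefix be-.
So kahlav → kahlaveka.

kahlaveka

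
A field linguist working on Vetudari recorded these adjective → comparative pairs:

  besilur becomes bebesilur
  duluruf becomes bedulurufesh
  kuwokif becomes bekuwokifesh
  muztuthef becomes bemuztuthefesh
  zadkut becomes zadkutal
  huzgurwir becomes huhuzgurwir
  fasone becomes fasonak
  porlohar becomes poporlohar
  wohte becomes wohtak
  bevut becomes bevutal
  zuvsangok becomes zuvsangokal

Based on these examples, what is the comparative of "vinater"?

vivinater

besilur and duluruf both have last vowel 'u' yet inflect differently (bebesilur, bedulurufesh), so the last vowel is not what conditions the rule; the final letter is.
"vinater" ends in -r. The stems ending in -r (porlohar → poporlohar, huzgurwir → huhuzgurwir, besilur → bebesilur) repeat the first consonant+vowel as a prefix.
The other patterns: stems ending in -f add be- … -esh around the stem; stems ending in -e drop the final letter and add -ak; stems ending in -k or -t add -al.
So vinater → vivinater.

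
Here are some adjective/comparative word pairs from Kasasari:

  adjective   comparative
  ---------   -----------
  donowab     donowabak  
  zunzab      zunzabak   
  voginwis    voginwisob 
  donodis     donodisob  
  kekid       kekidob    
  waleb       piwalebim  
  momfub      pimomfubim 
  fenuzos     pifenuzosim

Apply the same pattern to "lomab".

"lomab" has last vowel 'a'. The stems whose last vowel is 'a' (donowab → donowabak, zunzab → zunzabak) add -ak.
So lomab → lomabak.

lomabak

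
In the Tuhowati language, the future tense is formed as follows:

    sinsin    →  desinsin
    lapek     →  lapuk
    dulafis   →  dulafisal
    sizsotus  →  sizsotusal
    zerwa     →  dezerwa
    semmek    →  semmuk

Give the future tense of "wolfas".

dulafis and sinsin both have last vowel 'i' yet inflect differently (dulafisal, desinsin), so the last vowel is not what conditions the rule; the final letter is.
"wolfas" ends in -s. The stems ending in -s (dulafis → dulafisal, sizsotus → sizsotusal) add -al.
So wolfas → wolfasal.

wolfasal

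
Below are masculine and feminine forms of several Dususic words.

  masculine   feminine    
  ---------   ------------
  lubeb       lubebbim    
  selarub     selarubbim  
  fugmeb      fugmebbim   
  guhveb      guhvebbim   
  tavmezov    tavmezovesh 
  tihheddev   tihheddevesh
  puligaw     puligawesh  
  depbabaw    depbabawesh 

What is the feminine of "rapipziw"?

rapipziwesh

"rapipziw" ends in -w. The stems ending in -w (puligaw → puligawesh, depbabaw → depbabawesh) add -esh.
The other pattern: stems ending in -b double the final consonant and add -im.
So rapipziw → rapipziwesh.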